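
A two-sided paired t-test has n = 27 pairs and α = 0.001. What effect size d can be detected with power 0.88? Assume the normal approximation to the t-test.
d ≈ 0.86

Minimum detectable effect (paired t-test, normal approximation):
d = (z_{α/2} + z_β) / √n
d = (3.291 + 1.175) / √27
d = 4.466 / 5.196
d ≈ 0.86

By Cohen's convention (0.2 small / 0.5 medium / 0.8 large): large effect.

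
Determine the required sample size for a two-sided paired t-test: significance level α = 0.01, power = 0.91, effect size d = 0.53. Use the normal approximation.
n = 55 pairs

Sample size formula (paired t-test, normal approximation):
n = ((z_{α/2} + z_β) / d)²

z_{α/2} = 2.576 (for α = 0.01, two-sided)
z_β = 1.341 (for power = 0.91)
d = 0.53

n = ((2.576 + 1.341) / 0.53)²
n = (7.391)²
n ≈ 54.63
Round up to the next whole number: n = 55 pairs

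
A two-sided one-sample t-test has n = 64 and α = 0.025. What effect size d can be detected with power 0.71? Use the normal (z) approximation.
d ≈ 0.35

Minimum detectable effect (one-sample t-test, normal approximation):
d = (z_{α/2} + z_β) / √n
d = (2.241 + 0.553) / √64
d = 2.795 / 8.000
d ≈ 0.35

By Cohen's convention (0.2 small / 0.5 medium / 0.8 large): small effect.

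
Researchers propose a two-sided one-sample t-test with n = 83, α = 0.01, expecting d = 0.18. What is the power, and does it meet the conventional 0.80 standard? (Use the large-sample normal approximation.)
Power ≈ 0.17; the study is underpowered (power < 0.80)

Power calculation (one-sample t-test, normal approximation):
z_β = d · √n - z_{α/2}
z_β = 0.18 · √83 - 2.576
z_β = 0.18 · 9.110 - 2.576
z_β = -0.936

Power = Φ(z_β) = Φ(-0.936) ≈ 0.175

Effect size d = 0.18 is very small by Cohen's convention (0.2/0.5/0.8).

Threshold: power ≥ 0.80 is conventionally adequate.
Power ≈ 0.17 → the study is underpowered (power < 0.80).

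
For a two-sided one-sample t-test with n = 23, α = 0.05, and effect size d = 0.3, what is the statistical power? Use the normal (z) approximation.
Power ≈ 0.30

Power calculation (one-sample t-test, normal approximation):
z_β = d · √n - z_{α/2}
z_β = 0.3 · √23 - 1.960
z_β = 0.3 · 4.796 - 1.960
z_β = -0.521

Power = Φ(z_β) = Φ(-0.521) ≈ 0.301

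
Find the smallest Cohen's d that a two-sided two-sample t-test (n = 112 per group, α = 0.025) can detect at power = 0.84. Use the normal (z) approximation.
d ≈ 0.43

Minimum detectable effect (two-sample t-test, normal approximation):
d = (z_{α/2} + z_β) / √(n/2)
d = (2.241 + 0.994) / √(112/2)
d = 3.236 / 7.483
d ≈ 0.43

By Cohen's convention (0.2 small / 0.5 medium / 0.8 large): small effect.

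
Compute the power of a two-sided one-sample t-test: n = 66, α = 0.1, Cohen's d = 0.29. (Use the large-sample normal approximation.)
Power ≈ 0.76

Power calculation (one-sample t-test, normal approximation):
z_β = d · √n - z_{α/2}
z_β = 0.29 · √66 - 1.645
z_β = 0.29 · 8.124 - 1.645
z_β = 0.711

Power = Φ(z_β) = Φ(0.711) ≈ 0.761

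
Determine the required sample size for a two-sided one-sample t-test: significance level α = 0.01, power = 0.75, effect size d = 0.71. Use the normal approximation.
n = 21

Sample size formula (one-sample t-test, normal approximation):
n = ((z_{α/2} + z_β) / d)²

z_{α/2} = 2.576 (for α = 0.01, two-sided)
z_β = 0.674 (for power = 0.75)
d = 0.71

n = ((2.576 + 0.674) / 0.71)²
n = (4.577)²
n ≈ 20.95
Round up to the next whole number: n = 21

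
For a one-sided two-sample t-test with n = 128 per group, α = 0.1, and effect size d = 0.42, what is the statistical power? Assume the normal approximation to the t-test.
Power ≈ 0.98

Power calculation (two-sample t-test, normal approximation):
z_β = d · √(n/2) - z_α
z_β = 0.42 · √(128/2) - 1.282
z_β = 0.42 · 8.000 - 1.282
z_β = 2.078

Power = Φ(z_β) = Φ(2.078) ≈ 0.981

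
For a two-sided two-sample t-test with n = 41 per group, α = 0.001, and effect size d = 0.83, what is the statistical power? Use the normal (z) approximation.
Power ≈ 0.68

Power calculation (two-sample t-test, normal approximation):
z_β = d · √(n/2) - z_{α/2}
z_β = 0.83 · √(41/2) - 3.291
z_β = 0.83 · 4.528 - 3.291
z_β = 0.467

Power = Φ(z_β) = Φ(0.467) ≈ 0.680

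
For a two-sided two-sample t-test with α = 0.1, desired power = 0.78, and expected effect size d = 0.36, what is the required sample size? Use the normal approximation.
n = 91 per group

Sample size formula (two-sample t-test, normal approximation):
n = 2 · ((z_{α/2} + z_β) / d)²

z_{α/2} = 1.645 (for α = 0.1, two-sided)
z_β = 0.772 (for power = 0.78)
d = 0.36

n = 2 · ((1.645 + 0.772) / 0.36)²
n = 2 · (6.714)²
n ≈ 90.16
Round up to the next whole number: n = 91 per group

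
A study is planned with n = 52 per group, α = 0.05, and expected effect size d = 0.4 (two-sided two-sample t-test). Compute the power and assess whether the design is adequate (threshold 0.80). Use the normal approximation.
Power ≈ 0.53; the study is underpowered (power < 0.80)

Power calculation (two-sample t-test, normal approximation):
z_β = d · √(n/2) - z_{α/2}
z_β = 0.4 · √(52/2) - 1.960
z_β = 0.4 · 5.099 - 1.960
z_β = 0.080

Power = Φ(z_β) = Φ(0.080) ≈ 0.532

Effect size d = 0.4 is small by Cohen's convention (0.2/0.5/0.8).

Threshold: power ≥ 0.80 is conventionally adequate.
Power ≈ 0.53 → the study is underpowered (power < 0.80).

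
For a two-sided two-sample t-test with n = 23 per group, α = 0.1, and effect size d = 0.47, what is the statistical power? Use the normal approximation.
Power ≈ 0.48

Power calculation (two-sample t-test, normal approximation):
z_β = d · √(n/2) - z_{α/2}
z_β = 0.47 · √(23/2) - 1.645
z_β = 0.47 · 3.391 - 1.645
z_β = -0.051

Power = Φ(z_β) = Φ(-0.051) ≈ 0.480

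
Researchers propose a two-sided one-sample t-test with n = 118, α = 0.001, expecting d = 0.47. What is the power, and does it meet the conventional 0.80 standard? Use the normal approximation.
Power ≈ 0.97; the study is adequately powered (power ≥ 0.80)

Power calculation (one-sample t-test, normal approximation):
z_β = d · √n - z_{α/2}
z_β = 0.47 · √118 - 3.291
z_β = 0.47 · 10.863 - 3.291
z_β = 1.815

Power = Φ(z_β) = Φ(1.815) ≈ 0.965

Effect size d = 0.47 is small by Cohen's convention (0.2/0.5/0.8).

Threshold: power ≥ 0.80 is conventionally adequate.
Power ≈ 0.97 → the study is adequately powered (power ≥ 0.80).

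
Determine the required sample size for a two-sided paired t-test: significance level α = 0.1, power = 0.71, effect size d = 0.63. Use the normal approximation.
n = 13 pairs

Sample size formula (paired t-test, normal approximation):
n = ((z_{α/2} + z_β) / d)²

z_{α/2} = 1.645 (for α = 0.1, two-sided)
z_β = 0.553 (for power = 0.71)
d = 0.63

n = ((1.645 + 0.553) / 0.63)²
n = (3.489)²
n ≈ 12.17
Round up to the next whole number: n = 13 pairs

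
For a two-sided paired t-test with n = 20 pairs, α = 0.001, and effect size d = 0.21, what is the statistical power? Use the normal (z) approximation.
Power ≈ 0.01

Power calculation (paired t-test, normal approximation):
z_β = d · √n - z_{α/2}
z_β = 0.21 · √20 - 3.291
z_β = 0.21 · 4.472 - 3.291
z_β = -2.351

Power = Φ(z_β) = Φ(-2.351) ≈ 0.009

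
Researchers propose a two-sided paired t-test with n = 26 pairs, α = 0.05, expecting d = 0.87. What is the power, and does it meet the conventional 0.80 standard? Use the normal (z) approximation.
Power ≈ 0.99; the study is adequately powered (power ≥ 0.80)

Power calculation (paired t-test, normal approximation):
z_β = d · √n - z_{α/2}
z_β = 0.87 · √26 - 1.960
z_β = 0.87 · 5.099 - 1.960
z_β = 2.476

Power = Φ(z_β) = Φ(2.476) ≈ 0.993

Effect size d = 0.87 is large by Cohen's convention (0.2/0.5/0.8).

Threshold: power ≥ 0.80 is conventionally adequate.
Power ≈ 0.99 → the study is adequately powered (power ≥ 0.80).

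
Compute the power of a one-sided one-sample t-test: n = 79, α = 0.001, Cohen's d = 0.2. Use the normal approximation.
Power ≈ 0.09

Power calculation (one-sample t-test, normal approximation):
z_β = d · √n - z_α
z_β = 0.2 · √79 - 3.090
z_β = 0.2 · 8.888 - 3.090
z_β = -1.313

Power = Φ(z_β) = Φ(-1.313) ≈ 0.095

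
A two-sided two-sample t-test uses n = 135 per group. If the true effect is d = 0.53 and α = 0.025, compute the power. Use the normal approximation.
Power ≈ 0.98

Power calculation (two-sample t-test, normal approximation):
z_β = d · √(n/2) - z_{α/2}
z_β = 0.53 · √(135/2) - 2.241
z_β = 0.53 · 8.216 - 2.241
z_β = 2.113

Power = Φ(z_β) = Φ(2.113) ≈ 0.983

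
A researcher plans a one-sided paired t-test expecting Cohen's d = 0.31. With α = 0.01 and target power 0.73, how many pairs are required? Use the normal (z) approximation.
n = 90 pairs

Sample size formula (paired t-test, normal approximation):
n = ((z_α + z_β) / d)²

z_α = 2.326 (for α = 0.01, one-sided)
z_β = 0.613 (for power = 0.73)
d = 0.31

n = ((2.326 + 0.613) / 0.31)²
n = (9.481)²
n ≈ 89.89
Round up to the next whole number: n = 90 pairs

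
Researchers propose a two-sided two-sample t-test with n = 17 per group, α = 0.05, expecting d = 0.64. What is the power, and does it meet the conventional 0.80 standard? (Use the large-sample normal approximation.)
Power ≈ 0.46; the study is underpowered (power < 0.80)

Power calculation (two-sample t-test, normal approximation):
z_β = d · √(n/2) - z_{α/2}
z_β = 0.64 · √(17/2) - 1.960
z_β = 0.64 · 2.915 - 1.960
z_β = -0.094

Power = Φ(z_β) = Φ(-0.094) ≈ 0.463

Effect size d = 0.64 is medium by Cohen's convention (0.2/0.5/0.8).

Threshold: power ≥ 0.80 is conventionally adequate.
Power ≈ 0.46 → the study is underpowered (power < 0.80).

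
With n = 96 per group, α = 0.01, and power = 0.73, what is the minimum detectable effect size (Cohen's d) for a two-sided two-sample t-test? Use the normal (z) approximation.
d ≈ 0.46

Minimum detectable effect (two-sample t-test, normal approximation):
d = (z_{α/2} + z_β) / √(n/2)
d = (2.576 + 0.613) / √(96/2)
d = 3.189 / 6.928
d ≈ 0.46

By Cohen's convention (0.2 small / 0.5 medium / 0.8 large): small effect.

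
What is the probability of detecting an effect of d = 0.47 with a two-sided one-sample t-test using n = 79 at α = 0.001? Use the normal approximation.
Power ≈ 0.81

Power calculation (one-sample t-test, normal approximation):
z_β = d · √n - z_{α/2}
z_β = 0.47 · √79 - 3.291
z_β = 0.47 · 8.888 - 3.291
z_β = 0.887

Power = Φ(z_β) = Φ(0.887) ≈ 0.812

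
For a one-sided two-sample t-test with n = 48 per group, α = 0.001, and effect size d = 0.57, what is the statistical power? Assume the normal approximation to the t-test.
Power ≈ 0.38

Power calculation (two-sample t-test, normal approximation):
z_β = d · √(n/2) - z_α
z_β = 0.57 · √(48/2) - 3.090
z_β = 0.57 · 4.899 - 3.090
z_β = -0.298

Power = Φ(z_β) = Φ(-0.298) ≈ 0.383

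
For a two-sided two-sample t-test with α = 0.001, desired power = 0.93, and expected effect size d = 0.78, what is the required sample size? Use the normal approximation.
n = 75 per group

Sample size formula (two-sample t-test, normal approximation):
n = 2 · ((z_{α/2} + z_β) / d)²

z_{α/2} = 3.291 (for α = 0.001, two-sided)
z_β = 1.476 (for power = 0.93)
d = 0.78

n = 2 · ((3.291 + 1.476) / 0.78)²
n = 2 · (6.112)²
n ≈ 74.71
Round up to the next whole number: n = 75 per group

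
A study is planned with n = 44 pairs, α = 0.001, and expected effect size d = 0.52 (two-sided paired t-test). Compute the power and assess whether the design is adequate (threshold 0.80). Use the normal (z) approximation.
Power ≈ 0.56; the study is underpowered (power < 0.80)

Power calculation (paired t-test, normal approximation):
z_β = d · √n - z_{α/2}
z_β = 0.52 · √44 - 3.291
z_β = 0.52 · 6.633 - 3.291
z_β = 0.159

Power = Φ(z_β) = Φ(0.159) ≈ 0.563

Effect size d = 0.52 is medium by Cohen's convention (0.2/0.5/0.8).

Threshold: power ≥ 0.80 is conventionally adequate.
Power ≈ 0.56 → the study is underpowered (power < 0.80).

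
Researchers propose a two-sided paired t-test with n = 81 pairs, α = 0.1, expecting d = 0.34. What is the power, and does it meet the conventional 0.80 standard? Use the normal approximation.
Power ≈ 0.92; the study is adequately powered (power ≥ 0.80)

Power calculation (paired t-test, normal approximation):
z_β = d · √n - z_{α/2}
z_β = 0.34 · √81 - 1.645
z_β = 0.34 · 9.000 - 1.645
z_β = 1.415

Power = Φ(z_β) = Φ(1.415) ≈ 0.921

Effect size d = 0.34 is small by Cohen's convention (0.2/0.5/0.8).

Threshold: power ≥ 0.80 is conventionally adequate.
Power ≈ 0.92 → the study is adequately powered (power ≥ 0.80).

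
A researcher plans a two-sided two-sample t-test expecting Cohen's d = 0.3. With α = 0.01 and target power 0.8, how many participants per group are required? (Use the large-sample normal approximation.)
n = 260 per group

Sample size formula (two-sample t-test, normal approximation):
n = 2 · ((z_{α/2} + z_β) / d)²

z_{α/2} = 2.576 (for α = 0.01, two-sided)
z_β = 0.842 (for power = 0.8)
d = 0.3

n = 2 · ((2.576 + 0.842) / 0.3)²
n = 2 · (11.393)²
n ≈ 259.60
Round up to the next whole number: n = 260 per group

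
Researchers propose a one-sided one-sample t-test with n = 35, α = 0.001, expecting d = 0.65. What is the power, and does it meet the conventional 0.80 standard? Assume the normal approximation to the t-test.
Power ≈ 0.77; the study is underpowered (power < 0.80)

Power calculation (one-sample t-test, normal approximation):
z_β = d · √n - z_α
z_β = 0.65 · √35 - 3.090
z_β = 0.65 · 5.916 - 3.090
z_β = 0.755

Power = Φ(z_β) = Φ(0.755) ≈ 0.775

Effect size d = 0.65 is medium by Cohen's convention (0.2/0.5/0.8).

Threshold: power ≥ 0.80 is conventionally adequate.
Power ≈ 0.77 → the study is underpowered (power < 0.80).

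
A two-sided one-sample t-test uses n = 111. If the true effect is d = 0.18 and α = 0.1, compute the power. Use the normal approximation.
Power ≈ 0.60

Power calculation (one-sample t-test, normal approximation):
z_β = d · √n - z_{α/2}
z_β = 0.18 · √111 - 1.645
z_β = 0.18 · 10.536 - 1.645
z_β = 0.252

Power = Φ(z_β) = Φ(0.252) ≈ 0.599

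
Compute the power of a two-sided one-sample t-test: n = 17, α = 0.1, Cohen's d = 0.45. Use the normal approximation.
Power ≈ 0.58

Power calculation (one-sample t-test, normal approximation):
z_β = d · √n - z_{α/2}
z_β = 0.45 · √17 - 1.645
z_β = 0.45 · 4.123 - 1.645
z_β = 0.211

Power = Φ(z_β) = Φ(0.211) ≈ 0.583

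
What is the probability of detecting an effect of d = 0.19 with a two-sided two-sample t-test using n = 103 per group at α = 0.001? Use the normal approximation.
Power ≈ 0.03

Power calculation (two-sample t-test, normal approximation):
z_β = d · √(n/2) - z_{α/2}
z_β = 0.19 · √(103/2) - 3.291
z_β = 0.19 · 7.176 - 3.291
z_β = -1.927

Power = Φ(z_β) = Φ(-1.927) ≈ 0.027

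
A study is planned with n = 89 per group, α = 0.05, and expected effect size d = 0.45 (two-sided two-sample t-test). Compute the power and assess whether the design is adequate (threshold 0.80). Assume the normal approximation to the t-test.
Power ≈ 0.85; the study is adequately powered (power ≥ 0.80)

Power calculation (two-sample t-test, normal approximation):
z_β = d · √(n/2) - z_{α/2}
z_β = 0.45 · √(89/2) - 1.960
z_β = 0.45 · 6.671 - 1.960
z_β = 1.042

Power = Φ(z_β) = Φ(1.042) ≈ 0.851

Effect size d = 0.45 is small by Cohen's convention (0.2/0.5/0.8).

Threshold: power ≥ 0.80 is conventionally adequate.
Power ≈ 0.85 → the study is adequately powered (power ≥ 0.80).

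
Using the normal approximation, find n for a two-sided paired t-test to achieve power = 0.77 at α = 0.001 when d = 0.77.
n = 28 pairs

Sample size formula (paired t-test, normal approximation):
n = ((z_{α/2} + z_β) / d)²

z_{α/2} = 3.291 (for α = 0.001, two-sided)
z_β = 0.739 (for power = 0.77)
d = 0.77

n = ((3.291 + 0.739) / 0.77)²
n = (5.234)²
n ≈ 27.39
Round up to the next whole number: n = 28 pairs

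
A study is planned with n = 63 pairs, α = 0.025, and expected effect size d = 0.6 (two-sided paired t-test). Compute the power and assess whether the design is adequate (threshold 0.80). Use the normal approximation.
Power ≈ 0.99; the study is adequately powered (power ≥ 0.80)

Power calculation (paired t-test, normal approximation):
z_β = d · √n - z_{α/2}
z_β = 0.6 · √63 - 2.241
z_β = 0.6 · 7.937 - 2.241
z_β = 2.521

Power = Φ(z_β) = Φ(2.521) ≈ 0.994

Effect size d = 0.6 is medium by Cohen's convention (0.2/0.5/0.8).

Threshold: power ≥ 0.80 is conventionally adequate.
Power ≈ 0.99 → the study is adequately powered (power ≥ 0.80).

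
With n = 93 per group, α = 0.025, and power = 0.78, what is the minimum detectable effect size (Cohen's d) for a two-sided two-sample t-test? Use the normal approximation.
d ≈ 0.44

Minimum detectable effect (two-sample t-test, normal approximation):
d = (z_{α/2} + z_β) / √(n/2)
d = (2.241 + 0.772) / √(93/2)
d = 3.014 / 6.819
d ≈ 0.44

By Cohen's convention (0.2 small / 0.5 medium / 0.8 large): small effect.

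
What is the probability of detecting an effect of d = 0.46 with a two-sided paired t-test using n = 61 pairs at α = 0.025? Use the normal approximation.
Power ≈ 0.91

Power calculation (paired t-test, normal approximation):
z_β = d · √n - z_{α/2}
z_β = 0.46 · √61 - 2.241
z_β = 0.46 · 7.810 - 2.241
z_β = 1.351

Power = Φ(z_β) = Φ(1.351) ≈ 0.912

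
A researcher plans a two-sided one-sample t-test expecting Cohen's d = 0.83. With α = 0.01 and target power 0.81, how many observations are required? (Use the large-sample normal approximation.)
n = 18

Sample size formula (one-sample t-test, normal approximation):
n = ((z_{α/2} + z_β) / d)²

z_{α/2} = 2.576 (for α = 0.01, two-sided)
z_β = 0.878 (for power = 0.81)
d = 0.83

n = ((2.576 + 0.878) / 0.83)²
n = (4.161)²
n ≈ 17.31
Round up to the next whole number: n = 18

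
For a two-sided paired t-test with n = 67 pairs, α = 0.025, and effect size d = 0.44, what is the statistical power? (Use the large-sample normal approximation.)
Power ≈ 0.91

Power calculation (paired t-test, normal approximation):
z_β = d · √n - z_{α/2}
z_β = 0.44 · √67 - 2.241
z_β = 0.44 · 8.185 - 2.241
z_β = 1.360

Power = Φ(z_β) = Φ(1.360) ≈ 0.913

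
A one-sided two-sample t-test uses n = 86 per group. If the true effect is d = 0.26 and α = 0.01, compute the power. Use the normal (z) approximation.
Power ≈ 0.27

Power calculation (two-sample t-test, normal approximation):
z_β = d · √(n/2) - z_α
z_β = 0.26 · √(86/2) - 2.326
z_β = 0.26 · 6.557 - 2.326
z_β = -0.621

Power = Φ(z_β) = Φ(-0.621) ≈ 0.267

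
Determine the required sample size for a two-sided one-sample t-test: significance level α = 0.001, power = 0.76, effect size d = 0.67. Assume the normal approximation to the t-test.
n = 36

Sample size formula (one-sample t-test, normal approximation):
n = ((z_{α/2} + z_β) / d)²

z_{α/2} = 3.291 (for α = 0.001, two-sided)
z_β = 0.706 (for power = 0.76)
d = 0.67

n = ((3.291 + 0.706) / 0.67)²
n = (5.966)²
n ≈ 35.59
Round up to the next whole number: n = 36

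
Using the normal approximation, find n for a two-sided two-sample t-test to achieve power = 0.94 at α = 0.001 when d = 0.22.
n = 971 per group

Sample size formula (two-sample t-test, normal approximation):
n = 2 · ((z_{α/2} + z_β) / d)²

z_{α/2} = 3.291 (for α = 0.001, two-sided)
z_β = 1.555 (for power = 0.94)
d = 0.22

n = 2 · ((3.291 + 1.555) / 0.22)²
n = 2 · (22.027)²
n ≈ 970.38
Round up to the next whole number: n = 971 per group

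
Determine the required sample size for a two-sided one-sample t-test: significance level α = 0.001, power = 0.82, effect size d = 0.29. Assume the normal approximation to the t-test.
n = 211

Sample size formula (one-sample t-test, normal approximation):
n = ((z_{α/2} + z_β) / d)²

z_{α/2} = 3.291 (for α = 0.001, two-sided)
z_β = 0.915 (for power = 0.82)
d = 0.29

n = ((3.291 + 0.915) / 0.29)²
n = (14.503)²
n ≈ 210.34
Round up to the next whole number: n = 211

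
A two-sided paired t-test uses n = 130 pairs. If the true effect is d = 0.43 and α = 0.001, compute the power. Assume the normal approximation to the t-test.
Power ≈ 0.95

Power calculation (paired t-test, normal approximation):
z_β = d · √n - z_{α/2}
z_β = 0.43 · √130 - 3.291
z_β = 0.43 · 11.402 - 3.291
z_β = 1.612

Power = Φ(z_β) = Φ(1.612) ≈ 0.947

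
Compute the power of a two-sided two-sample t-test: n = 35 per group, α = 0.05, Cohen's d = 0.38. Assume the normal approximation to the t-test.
Power ≈ 0.36

Power calculation (two-sample t-test, normal approximation):
z_β = d · √(n/2) - z_{α/2}
z_β = 0.38 · √(35/2) - 1.960
z_β = 0.38 · 4.183 - 1.960
z_β = -0.370

Power = Φ(z_β) = Φ(-0.370) ≈ 0.356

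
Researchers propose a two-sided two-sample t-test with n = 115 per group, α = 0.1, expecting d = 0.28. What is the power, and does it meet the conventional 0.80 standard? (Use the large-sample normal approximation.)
Power ≈ 0.68; the study is underpowered (power < 0.80)

Power calculation (two-sample t-test, normal approximation):
z_β = d · √(n/2) - z_{α/2}
z_β = 0.28 · √(115/2) - 1.645
z_β = 0.28 · 7.583 - 1.645
z_β = 0.478

Power = Φ(z_β) = Φ(0.478) ≈ 0.684

Effect size d = 0.28 is small by Cohen's convention (0.2/0.5/0.8).

Threshold: power ≥ 0.80 is conventionally adequate.
Power ≈ 0.68 → the study is underpowered (power < 0.80).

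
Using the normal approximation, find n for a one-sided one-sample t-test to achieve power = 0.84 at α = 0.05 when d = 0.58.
n = 21

Sample size formula (one-sample t-test, normal approximation):
n = ((z_α + z_β) / d)²

z_α = 1.645 (for α = 0.05, one-sided)
z_β = 0.994 (for power = 0.84)
d = 0.58

n = ((1.645 + 0.994) / 0.58)²
n = (4.550)²
n ≈ 20.70
Round up to the next whole number: n = 21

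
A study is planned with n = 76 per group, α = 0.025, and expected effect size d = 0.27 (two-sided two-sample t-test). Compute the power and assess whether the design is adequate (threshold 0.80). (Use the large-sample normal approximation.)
Power ≈ 0.28; the study is underpowered (power < 0.80)

Power calculation (two-sample t-test, normal approximation):
z_β = d · √(n/2) - z_{α/2}
z_β = 0.27 · √(76/2) - 2.241
z_β = 0.27 · 6.164 - 2.241
z_β = -0.577

Power = Φ(z_β) = Φ(-0.577) ≈ 0.282

Effect size d = 0.27 is small by Cohen's convention (0.2/0.5/0.8).

Threshold: power ≥ 0.80 is conventionally adequate.
Power ≈ 0.28 → the study is underpowered (power < 0.80).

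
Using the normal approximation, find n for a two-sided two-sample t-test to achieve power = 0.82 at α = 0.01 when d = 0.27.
n = 335 per group

Sample size formula (two-sample t-test, normal approximation):
n = 2 · ((z_{α/2} + z_β) / d)²

z_{α/2} = 2.576 (for α = 0.01, two-sided)
z_β = 0.915 (for power = 0.82)
d = 0.27

n = 2 · ((2.576 + 0.915) / 0.27)²
n = 2 · (12.930)²
n ≈ 334.37
Round up to the next whole number: n = 335 per group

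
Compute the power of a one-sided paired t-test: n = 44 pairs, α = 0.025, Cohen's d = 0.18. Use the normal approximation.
Power ≈ 0.22

Power calculation (paired t-test, normal approximation):
z_β = d · √n - z_α
z_β = 0.18 · √44 - 1.960
z_β = 0.18 · 6.633 - 1.960
z_β = -0.766

Power = Φ(z_β) = Φ(-0.766) ≈ 0.222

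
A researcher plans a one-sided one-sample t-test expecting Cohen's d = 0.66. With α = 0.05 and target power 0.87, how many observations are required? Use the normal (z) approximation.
n = 18

Sample size formula (one-sample t-test, normal approximation):
n = ((z_α + z_β) / d)²

z_α = 1.645 (for α = 0.05, one-sided)
z_β = 1.126 (for power = 0.87)
d = 0.66

n = ((1.645 + 1.126) / 0.66)²
n = (4.198)²
n ≈ 17.62
Round up to the next whole number: n = 18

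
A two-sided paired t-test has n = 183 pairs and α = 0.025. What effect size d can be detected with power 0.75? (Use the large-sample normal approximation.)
d ≈ 0.22

Minimum detectable effect (paired t-test, normal approximation):
d = (z_{α/2} + z_β) / √n
d = (2.241 + 0.674) / √183
d = 2.916 / 13.528
d ≈ 0.22

By Cohen's convention (0.2 small / 0.5 medium / 0.8 large): small effect.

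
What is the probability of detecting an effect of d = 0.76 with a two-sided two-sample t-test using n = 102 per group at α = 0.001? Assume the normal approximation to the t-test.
Power ≈ 0.98

Power calculation (two-sample t-test, normal approximation):
z_β = d · √(n/2) - z_{α/2}
z_β = 0.76 · √(102/2) - 3.291
z_β = 0.76 · 7.141 - 3.291
z_β = 2.137

Power = Φ(z_β) = Φ(2.137) ≈ 0.984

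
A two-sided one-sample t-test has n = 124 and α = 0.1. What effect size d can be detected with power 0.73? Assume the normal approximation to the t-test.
d ≈ 0.20

Minimum detectable effect (one-sample t-test, normal approximation):
d = (z_{α/2} + z_β) / √n
d = (1.645 + 0.613) / √124
d = 2.258 / 11.136
d ≈ 0.20

By Cohen's convention (0.2 small / 0.5 medium / 0.8 large): small effect.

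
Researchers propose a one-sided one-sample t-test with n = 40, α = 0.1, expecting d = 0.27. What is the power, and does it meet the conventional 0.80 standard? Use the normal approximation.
Power ≈ 0.66; the study is underpowered (power < 0.80)

Power calculation (one-sample t-test, normal approximation):
z_β = d · √n - z_α
z_β = 0.27 · √40 - 1.282
z_β = 0.27 · 6.325 - 1.282
z_β = 0.426

Power = Φ(z_β) = Φ(0.426) ≈ 0.665

Effect size d = 0.27 is small by Cohen's convention (0.2/0.5/0.8).

Threshold: power ≥ 0.80 is conventionally adequate.
Power ≈ 0.66 → the study is underpowered (power < 0.80).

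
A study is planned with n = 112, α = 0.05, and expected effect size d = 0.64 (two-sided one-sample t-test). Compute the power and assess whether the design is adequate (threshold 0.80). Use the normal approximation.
Power ≈ 1.00; the study is adequately powered (power ≥ 0.80)

Power calculation (one-sample t-test, normal approximation):
z_β = d · √n - z_{α/2}
z_β = 0.64 · √112 - 1.960
z_β = 0.64 · 10.583 - 1.960
z_β = 4.813

Power = Φ(z_β) = Φ(4.813) ≈ 1.000

Effect size d = 0.64 is medium by Cohen's convention (0.2/0.5/0.8).

Threshold: power ≥ 0.80 is conventionally adequate.
Power ≈ 1.00 → the study is adequately powered (power ≥ 0.80).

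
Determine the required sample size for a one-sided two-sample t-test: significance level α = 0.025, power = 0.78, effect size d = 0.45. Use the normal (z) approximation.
n = 74 per group

Sample size formula (two-sample t-test, normal approximation):
n = 2 · ((z_α + z_β) / d)²

z_α = 1.960 (for α = 0.025, one-sided)
z_β = 0.772 (for power = 0.78)
d = 0.45

n = 2 · ((1.960 + 0.772) / 0.45)²
n = 2 · (6.071)²
n ≈ 73.71
Round up to the next whole number: n = 74 per group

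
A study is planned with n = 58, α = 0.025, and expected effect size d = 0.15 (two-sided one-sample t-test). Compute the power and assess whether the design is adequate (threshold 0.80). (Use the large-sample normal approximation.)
Power ≈ 0.14; the study is underpowered (power < 0.80)

Power calculation (one-sample t-test, normal approximation):
z_β = d · √n - z_{α/2}
z_β = 0.15 · √58 - 2.241
z_β = 0.15 · 7.616 - 2.241
z_β = -1.099

Power = Φ(z_β) = Φ(-1.099) ≈ 0.136

Effect size d = 0.15 is very small by Cohen's convention (0.2/0.5/0.8).

Threshold: power ≥ 0.80 is conventionally adequate.
Power ≈ 0.14 → the study is underpowered (power < 0.80).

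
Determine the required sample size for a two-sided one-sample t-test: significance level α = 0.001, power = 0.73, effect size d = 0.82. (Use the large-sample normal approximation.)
n = 23

Sample size formula (one-sample t-test, normal approximation):
n = ((z_{α/2} + z_β) / d)²

z_{α/2} = 3.291 (for α = 0.001, two-sided)
z_β = 0.613 (for power = 0.73)
d = 0.82

n = ((3.291 + 0.613) / 0.82)²
n = (4.761)²
n ≈ 22.67
Round up to the next whole number: n = 23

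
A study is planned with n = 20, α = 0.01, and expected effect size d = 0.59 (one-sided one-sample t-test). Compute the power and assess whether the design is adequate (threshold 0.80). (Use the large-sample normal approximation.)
Power ≈ 0.62; the study is underpowered (power < 0.80)

Power calculation (one-sample t-test, normal approximation):
z_β = d · √n - z_α
z_β = 0.59 · √20 - 2.326
z_β = 0.59 · 4.472 - 2.326
z_β = 0.312

Power = Φ(z_β) = Φ(0.312) ≈ 0.623

Effect size d = 0.59 is medium by Cohen's convention (0.2/0.5/0.8).

Threshold: power ≥ 0.80 is conventionally adequate.
Power ≈ 0.62 → the study is underpowered (power < 0.80).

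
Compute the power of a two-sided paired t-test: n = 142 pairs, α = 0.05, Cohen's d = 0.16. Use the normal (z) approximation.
Power ≈ 0.48

Power calculation (paired t-test, normal approximation):
z_β = d · √n - z_{α/2}
z_β = 0.16 · √142 - 1.960
z_β = 0.16 · 11.916 - 1.960
z_β = -0.053

Power = Φ(z_β) = Φ(-0.053) ≈ 0.479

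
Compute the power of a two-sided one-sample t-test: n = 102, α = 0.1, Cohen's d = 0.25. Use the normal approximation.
Power ≈ 0.81

Power calculation (one-sample t-test, normal approximation):
z_β = d · √n - z_{α/2}
z_β = 0.25 · √102 - 1.645
z_β = 0.25 · 10.100 - 1.645
z_β = 0.880

Power = Φ(z_β) = Φ(0.880) ≈ 0.811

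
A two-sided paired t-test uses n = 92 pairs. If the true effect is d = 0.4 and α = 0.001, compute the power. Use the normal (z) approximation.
Power ≈ 0.71

Power calculation (paired t-test, normal approximation):
z_β = d · √n - z_{α/2}
z_β = 0.4 · √92 - 3.291
z_β = 0.4 · 9.592 - 3.291
z_β = 0.546

Power = Φ(z_β) = Φ(0.546) ≈ 0.708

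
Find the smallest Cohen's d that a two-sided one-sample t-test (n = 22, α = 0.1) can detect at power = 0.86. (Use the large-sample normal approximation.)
d ≈ 0.58

Minimum detectable effect (one-sample t-test, normal approximation):
d = (z_{α/2} + z_β) / √n
d = (1.645 + 1.080) / √22
d = 2.725 / 4.690
d ≈ 0.58

By Cohen's convention (0.2 small / 0.5 medium / 0.8 large): medium effect.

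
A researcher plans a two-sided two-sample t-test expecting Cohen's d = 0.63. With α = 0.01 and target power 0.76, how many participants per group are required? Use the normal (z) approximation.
n = 55 per group

Sample size formula (two-sample t-test, normal approximation):
n = 2 · ((z_{α/2} + z_β) / d)²

z_{α/2} = 2.576 (for α = 0.01, two-sided)
z_β = 0.706 (for power = 0.76)
d = 0.63

n = 2 · ((2.576 + 0.706) / 0.63)²
n = 2 · (5.210)²
n ≈ 54.29
Round up to the next whole number: n = 55 per group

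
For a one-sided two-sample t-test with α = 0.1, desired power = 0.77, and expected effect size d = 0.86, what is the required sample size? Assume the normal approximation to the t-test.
n = 12 per group

Sample size formula (two-sample t-test, normal approximation):
n = 2 · ((z_α + z_β) / d)²

z_α = 1.282 (for α = 0.1, one-sided)
z_β = 0.739 (for power = 0.77)
d = 0.86

n = 2 · ((1.282 + 0.739) / 0.86)²
n = 2 · (2.350)²
n ≈ 11.04
Round up to the next whole number: n = 12 per group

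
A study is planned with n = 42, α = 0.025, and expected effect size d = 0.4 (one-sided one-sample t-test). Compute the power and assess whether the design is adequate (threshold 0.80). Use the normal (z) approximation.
Power ≈ 0.74; the study is underpowered (power < 0.80)

Power calculation (one-sample t-test, normal approximation):
z_β = d · √n - z_α
z_β = 0.4 · √42 - 1.960
z_β = 0.4 · 6.481 - 1.960
z_β = 0.632

Power = Φ(z_β) = Φ(0.632) ≈ 0.736

Effect size d = 0.4 is small by Cohen's convention (0.2/0.5/0.8).

Threshold: power ≥ 0.80 is conventionally adequate.
Power ≈ 0.74 → the study is underpowered (power < 0.80).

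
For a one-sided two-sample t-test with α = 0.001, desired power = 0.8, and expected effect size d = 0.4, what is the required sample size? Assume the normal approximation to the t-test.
n = 194 per group

Sample size formula (two-sample t-test, normal approximation):
n = 2 · ((z_α + z_β) / d)²

z_α = 3.090 (for α = 0.001, one-sided)
z_β = 0.842 (for power = 0.8)
d = 0.4

n = 2 · ((3.090 + 0.842) / 0.4)²
n = 2 · (9.830)²
n ≈ 193.26
Round up to the next whole number: n = 194 per group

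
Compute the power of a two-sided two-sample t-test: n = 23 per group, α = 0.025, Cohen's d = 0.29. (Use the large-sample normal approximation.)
Power ≈ 0.10

Power calculation (two-sample t-test, normal approximation):
z_β = d · √(n/2) - z_{α/2}
z_β = 0.29 · √(23/2) - 2.241
z_β = 0.29 · 3.391 - 2.241
z_β = -1.258

Power = Φ(z_β) = Φ(-1.258) ≈ 0.104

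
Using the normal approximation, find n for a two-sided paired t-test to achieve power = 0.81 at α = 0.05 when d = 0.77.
n = 14 pairs

Sample size formula (paired t-test, normal approximation):
n = ((z_{α/2} + z_β) / d)²

z_{α/2} = 1.960 (for α = 0.05, two-sided)
z_β = 0.878 (for power = 0.81)
d = 0.77

n = ((1.960 + 0.878) / 0.77)²
n = (3.686)²
n ≈ 13.59
Round up to the next whole number: n = 14 pairs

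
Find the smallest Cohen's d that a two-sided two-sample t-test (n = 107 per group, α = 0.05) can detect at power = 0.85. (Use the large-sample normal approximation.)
d ≈ 0.41

Minimum detectable effect (two-sample t-test, normal approximation):
d = (z_{α/2} + z_β) / √(n/2)
d = (1.960 + 1.036) / √(107/2)
d = 2.996 / 7.314
d ≈ 0.41

By Cohen's convention (0.2 small / 0.5 medium / 0.8 large): small effect.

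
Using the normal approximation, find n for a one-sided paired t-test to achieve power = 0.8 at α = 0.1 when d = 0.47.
n = 21 pairs

Sample size formula (paired t-test, normal approximation):
n = ((z_α + z_β) / d)²

z_α = 1.282 (for α = 0.1, one-sided)
z_β = 0.842 (for power = 0.8)
d = 0.47

n = ((1.282 + 0.842) / 0.47)²
n = (4.519)²
n ≈ 20.42
Round up to the next whole number: n = 21 pairs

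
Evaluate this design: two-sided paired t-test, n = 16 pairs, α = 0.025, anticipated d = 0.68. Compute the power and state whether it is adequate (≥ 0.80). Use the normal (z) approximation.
Power ≈ 0.68; the study is underpowered (power < 0.80)

Power calculation (paired t-test, normal approximation):
z_β = d · √n - z_{α/2}
z_β = 0.68 · √16 - 2.241
z_β = 0.68 · 4.000 - 2.241
z_β = 0.479

Power = Φ(z_β) = Φ(0.479) ≈ 0.684

Effect size d = 0.68 is medium by Cohen's convention (0.2/0.5/0.8).

Threshold: power ≥ 0.80 is conventionally adequate.
Power ≈ 0.68 → the study is underpowered (power < 0.80).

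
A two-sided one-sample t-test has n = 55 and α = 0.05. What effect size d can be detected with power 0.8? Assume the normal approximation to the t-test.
d ≈ 0.38

Minimum detectable effect (one-sample t-test, normal approximation):
d = (z_{α/2} + z_β) / √n
d = (1.960 + 0.842) / √55
d = 2.802 / 7.416
d ≈ 0.38

By Cohen's convention (0.2 small / 0.5 medium / 0.8 large): small effect.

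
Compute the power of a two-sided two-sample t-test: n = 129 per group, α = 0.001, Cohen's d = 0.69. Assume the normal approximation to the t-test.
Power ≈ 0.99

Power calculation (two-sample t-test, normal approximation):
z_β = d · √(n/2) - z_{α/2}
z_β = 0.69 · √(129/2) - 3.291
z_β = 0.69 · 8.031 - 3.291
z_β = 2.251

Power = Φ(z_β) = Φ(2.251) ≈ 0.988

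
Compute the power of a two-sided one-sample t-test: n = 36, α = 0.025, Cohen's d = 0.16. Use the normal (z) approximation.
Power ≈ 0.10

Power calculation (one-sample t-test, normal approximation):
z_β = d · √n - z_{α/2}
z_β = 0.16 · √36 - 2.241
z_β = 0.16 · 6.000 - 2.241
z_β = -1.281

Power = Φ(z_β) = Φ(-1.281) ≈ 0.100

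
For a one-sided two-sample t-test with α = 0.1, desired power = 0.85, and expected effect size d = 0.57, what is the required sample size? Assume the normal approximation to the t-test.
n = 34 per group

Sample size formula (two-sample t-test, normal approximation):
n = 2 · ((z_α + z_β) / d)²

z_α = 1.282 (for α = 0.1, one-sided)
z_β = 1.036 (for power = 0.85)
d = 0.57

n = 2 · ((1.282 + 1.036) / 0.57)²
n = 2 · (4.067)²
n ≈ 33.08
Round up to the next whole number: n = 34 per group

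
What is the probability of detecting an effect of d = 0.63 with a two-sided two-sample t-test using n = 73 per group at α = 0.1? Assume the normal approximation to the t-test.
Power ≈ 0.98

Power calculation (two-sample t-test, normal approximation):
z_β = d · √(n/2) - z_{α/2}
z_β = 0.63 · √(73/2) - 1.645
z_β = 0.63 · 6.042 - 1.645
z_β = 2.161

Power = Φ(z_β) = Φ(2.161) ≈ 0.985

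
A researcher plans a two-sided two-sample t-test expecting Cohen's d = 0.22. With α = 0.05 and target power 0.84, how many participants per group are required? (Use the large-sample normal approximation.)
n = 361 per group

Sample size formula (two-sample t-test, normal approximation):
n = 2 · ((z_{α/2} + z_β) / d)²

z_{α/2} = 1.960 (for α = 0.05, two-sided)
z_β = 0.994 (for power = 0.84)
d = 0.22

n = 2 · ((1.960 + 0.994) / 0.22)²
n = 2 · (13.427)²
n ≈ 360.57
Round up to the next whole number: n = 361 per group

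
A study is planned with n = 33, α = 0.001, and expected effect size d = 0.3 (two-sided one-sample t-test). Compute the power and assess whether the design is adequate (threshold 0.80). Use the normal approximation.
Power ≈ 0.06; the study is underpowered (power < 0.80)

Power calculation (one-sample t-test, normal approximation):
z_β = d · √n - z_{α/2}
z_β = 0.3 · √33 - 3.291
z_β = 0.3 · 5.745 - 3.291
z_β = -1.567

Power = Φ(z_β) = Φ(-1.567) ≈ 0.059

Effect size d = 0.3 is small by Cohen's convention (0.2/0.5/0.8).

Threshold: power ≥ 0.80 is conventionally adequate.
Power ≈ 0.06 → the study is underpowered (power < 0.80).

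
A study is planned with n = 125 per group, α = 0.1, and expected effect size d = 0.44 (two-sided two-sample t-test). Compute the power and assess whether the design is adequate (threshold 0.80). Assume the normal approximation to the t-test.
Power ≈ 0.97; the study is adequately powered (power ≥ 0.80)

Power calculation (two-sample t-test, normal approximation):
z_β = d · √(n/2) - z_{α/2}
z_β = 0.44 · √(125/2) - 1.645
z_β = 0.44 · 7.906 - 1.645
z_β = 1.834

Power = Φ(z_β) = Φ(1.834) ≈ 0.967

Effect size d = 0.44 is small by Cohen's convention (0.2/0.5/0.8).

Threshold: power ≥ 0.80 is conventionally adequate.
Power ≈ 0.97 → the study is adequately powered (power ≥ 0.80).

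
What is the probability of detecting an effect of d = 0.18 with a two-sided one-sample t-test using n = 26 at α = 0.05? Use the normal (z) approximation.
Power ≈ 0.15

Power calculation (one-sample t-test, normal approximation):
z_β = d · √n - z_{α/2}
z_β = 0.18 · √26 - 1.960
z_β = 0.18 · 5.099 - 1.960
z_β = -1.042

Power = Φ(z_β) = Φ(-1.042) ≈ 0.149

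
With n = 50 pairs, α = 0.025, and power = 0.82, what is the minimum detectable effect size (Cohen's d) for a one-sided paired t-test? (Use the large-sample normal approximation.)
d ≈ 0.41

Minimum detectable effect (paired t-test, normal approximation):
d = (z_α + z_β) / √n
d = (1.960 + 0.915) / √50
d = 2.875 / 7.071
d ≈ 0.41

By Cohen's convention (0.2 small / 0.5 medium / 0.8 large): small effect.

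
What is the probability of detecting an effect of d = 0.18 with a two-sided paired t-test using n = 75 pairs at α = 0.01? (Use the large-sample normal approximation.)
Power ≈ 0.15

Power calculation (paired t-test, normal approximation):
z_β = d · √n - z_{α/2}
z_β = 0.18 · √75 - 2.576
z_β = 0.18 · 8.660 - 2.576
z_β = -1.017

Power = Φ(z_β) = Φ(-1.017) ≈ 0.155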